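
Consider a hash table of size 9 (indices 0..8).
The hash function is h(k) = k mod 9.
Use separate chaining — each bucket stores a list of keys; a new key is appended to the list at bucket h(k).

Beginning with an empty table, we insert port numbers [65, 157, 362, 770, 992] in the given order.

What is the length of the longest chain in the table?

3

65 -> bucket 2
157 -> bucket 4
362 -> bucket 2 (collision)
770 -> bucket 5
992 -> bucket 2 (collision)
Final buckets:
0: -
1: -
2: 65 -> 362 -> 992
3: -
4: 157
5: 770
6: -
7: -
8: -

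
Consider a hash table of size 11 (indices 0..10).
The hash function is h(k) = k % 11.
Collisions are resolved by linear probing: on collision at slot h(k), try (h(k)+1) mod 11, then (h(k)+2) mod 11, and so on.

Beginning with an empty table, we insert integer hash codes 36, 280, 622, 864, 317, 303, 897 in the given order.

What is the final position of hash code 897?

10

36: h=3 → slot 3
280: h=5 → slot 5
622: h=6 → slot 6
864: h=6, probe 6,7 → slot 7
317: h=9 → slot 9
303: h=6, probe 6,7,8 → slot 8
897: h=6, probe 6,7,8,9,10 → slot 10
Table: [∅, ∅, ∅, 36, ∅, 280, 622, 864, 303, 317, 897]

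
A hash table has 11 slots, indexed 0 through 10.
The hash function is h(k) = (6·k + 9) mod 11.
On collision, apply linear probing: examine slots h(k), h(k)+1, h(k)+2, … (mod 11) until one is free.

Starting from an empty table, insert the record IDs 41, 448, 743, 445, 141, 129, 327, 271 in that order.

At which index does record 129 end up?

Insert 41: h=2, slot 2 empty → index 2.
Insert 448: h=2, slot 2 occupied → index 3.
Insert 743: h=1, slot 1 empty → index 1.
Insert 445: h=6, slot 6 empty → index 6.
Insert 141: h=8, slot 8 empty → index 8.
Insert 129: h=2, slots 2,3 occupied → index 4.
Insert 327: h=2, slots 2,3,4 occupied → index 5.
Insert 271: h=7, slot 7 empty → index 7.
Table: [—, 743, 41, 448, 129, 327, 445, 271, 141, —, —]

4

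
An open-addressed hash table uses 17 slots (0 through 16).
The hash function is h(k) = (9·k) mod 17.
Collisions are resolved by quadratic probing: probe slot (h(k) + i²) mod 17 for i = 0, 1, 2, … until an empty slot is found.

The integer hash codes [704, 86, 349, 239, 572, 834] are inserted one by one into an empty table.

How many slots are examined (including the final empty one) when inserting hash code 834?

704 hashes to 12; slot 12 is free => place at 12.
86 hashes to 9; slot 9 is free => place at 9.
349 hashes to 13; slot 13 is free => place at 13.
239 hashes to 9; 9 taken => place at 10.
572 hashes to 14; slot 14 is free => place at 14.
834 hashes to 9; 9,10,13 taken => place at 1.
Table: [—, 834, —, —, —, —, —, —, —, 86, 239, —, 704, 349, 572, —, —]

4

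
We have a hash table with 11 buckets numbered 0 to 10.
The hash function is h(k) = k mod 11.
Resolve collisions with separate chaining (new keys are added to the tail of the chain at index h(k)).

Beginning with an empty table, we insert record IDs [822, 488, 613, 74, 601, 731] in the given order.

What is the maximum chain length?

822 -> bucket 8
488 -> bucket 4
613 -> bucket 8 (collision)
74 -> bucket 8 (collision)
601 -> bucket 7
731 -> bucket 5
Final buckets:
0: _
1: _
2: _
3: _
4: 488
5: 731
6: _
7: 601
8: 822 -> 613 -> 74
9: _
10: _

3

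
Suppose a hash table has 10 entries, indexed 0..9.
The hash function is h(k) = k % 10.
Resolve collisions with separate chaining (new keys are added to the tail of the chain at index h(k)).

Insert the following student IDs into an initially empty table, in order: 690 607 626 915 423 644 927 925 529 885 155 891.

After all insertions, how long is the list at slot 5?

Insert 690: h=0, bucket 0 empty → new chain.
Insert 607: h=7, bucket 7 empty → new chain.
Insert 626: h=6, bucket 6 empty → new chain.
Insert 915: h=5, bucket 5 empty → new chain.
Insert 423: h=3, bucket 3 empty → new chain.
Insert 644: h=4, bucket 4 empty → new chain.
Insert 927: h=7, bucket 7 nonempty → append to chain.
Insert 925: h=5, bucket 5 nonempty → append to chain.
Insert 529: h=9, bucket 9 empty → new chain.
Insert 885: h=5, bucket 5 nonempty → append to chain.
Insert 155: h=5, bucket 5 nonempty → append to chain.
Insert 891: h=1, bucket 1 empty → new chain.
Final buckets:
0: 690
1: 891
2: —
3: 423
4: 644
5: 915 -> 925 -> 885 -> 155
6: 626
7: 607 -> 927
8: —
9: 529

4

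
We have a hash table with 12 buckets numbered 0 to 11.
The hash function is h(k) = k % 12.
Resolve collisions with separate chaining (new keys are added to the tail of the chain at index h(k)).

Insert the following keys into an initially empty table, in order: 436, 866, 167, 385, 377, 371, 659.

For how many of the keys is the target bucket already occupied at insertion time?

2

436 → bucket 4
866 → bucket 2
167 → bucket 11
385 → bucket 1
377 → bucket 5
371 → bucket 11 (collision)
659 → bucket 11 (collision)
Final buckets:
0: —
1: 385
2: 866
3: —
4: 436
5: 377
6: —
7: —
8: —
9: —
10: —
11: 167 -> 371 -> 659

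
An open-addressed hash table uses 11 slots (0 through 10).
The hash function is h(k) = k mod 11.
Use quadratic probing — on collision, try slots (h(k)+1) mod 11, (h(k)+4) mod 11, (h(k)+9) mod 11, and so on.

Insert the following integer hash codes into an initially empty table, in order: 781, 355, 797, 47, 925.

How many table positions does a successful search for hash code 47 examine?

2

781 hashes to 0; slot 0 is free → place at 0.
355 hashes to 3; slot 3 is free → place at 3.
797 hashes to 5; slot 5 is free → place at 5.
47 hashes to 3; 3 taken → place at 4.
925 hashes to 1; slot 1 is free → place at 1.
Table: [781, 925, ∅, 355, 47, 797, ∅, ∅, ∅, ∅, ∅]
Lookup 47: h=3, probe 3,4 → found at 4.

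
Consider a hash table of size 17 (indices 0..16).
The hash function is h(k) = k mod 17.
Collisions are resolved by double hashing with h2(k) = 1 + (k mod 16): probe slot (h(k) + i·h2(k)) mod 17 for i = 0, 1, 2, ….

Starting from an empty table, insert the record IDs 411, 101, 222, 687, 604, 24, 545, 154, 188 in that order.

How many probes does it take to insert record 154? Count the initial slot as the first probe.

411: h=3 -> slot 3
101: h=16 -> slot 16
222: h=1 -> slot 1
687: h=7 -> slot 7
604: h=9 -> slot 9
24: h=7, h2=9, probe 7,16,8 -> slot 8
545: h=1, h2=2, probe 1,3,5 -> slot 5
154: h=1, h2=11, probe 1,12 -> slot 12
188: h=1, h2=13, probe 1,14 -> slot 14
Table: [∅, 222, ∅, 411, ∅, 545, ∅, 687, 24, 604, ∅, ∅, 154, ∅, 188, ∅, 101]

2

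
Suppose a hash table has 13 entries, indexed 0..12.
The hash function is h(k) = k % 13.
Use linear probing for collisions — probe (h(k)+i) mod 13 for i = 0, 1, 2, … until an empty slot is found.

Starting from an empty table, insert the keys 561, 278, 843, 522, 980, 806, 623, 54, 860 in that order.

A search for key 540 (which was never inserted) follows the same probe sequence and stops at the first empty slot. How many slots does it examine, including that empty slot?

2

561: h=2 -> slot 2
278: h=5 -> slot 5
843: h=11 -> slot 11
522: h=2, probe 2,3 -> slot 3
980: h=5, probe 5,6 -> slot 6
806: h=0 -> slot 0
623: h=12 -> slot 12
54: h=2, probe 2,3,4 -> slot 4
860: h=2, probe 2,3,4,5,6,7 -> slot 7
Table: [806, -, 561, 522, 54, 278, 980, 860, -, -, -, 843, 623]
Lookup 540: h=7, probe 7,8 → slot 8 empty, not found.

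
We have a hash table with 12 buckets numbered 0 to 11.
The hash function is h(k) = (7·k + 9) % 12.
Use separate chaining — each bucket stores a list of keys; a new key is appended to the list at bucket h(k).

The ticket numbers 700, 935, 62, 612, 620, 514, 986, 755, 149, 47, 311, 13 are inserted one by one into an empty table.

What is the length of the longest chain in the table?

Insert 700: h=1, bucket 1 empty → new chain.
Insert 935: h=2, bucket 2 empty → new chain.
Insert 62: h=11, bucket 11 empty → new chain.
Insert 612: h=9, bucket 9 empty → new chain.
Insert 620: h=5, bucket 5 empty → new chain.
Insert 514: h=7, bucket 7 empty → new chain.
Insert 986: h=11, bucket 11 nonempty → append to chain.
Insert 755: h=2, bucket 2 nonempty → append to chain.
Insert 149: h=8, bucket 8 empty → new chain.
Insert 47: h=2, bucket 2 nonempty → append to chain.
Insert 311: h=2, bucket 2 nonempty → append to chain.
Insert 13: h=4, bucket 4 empty → new chain.
Final buckets:
0: ∅
1: 700
2: 935 -> 755 -> 47 -> 311
3: ∅
4: 13
5: 620
6: ∅
7: 514
8: 149
9: 612
10: ∅
11: 62 -> 986

4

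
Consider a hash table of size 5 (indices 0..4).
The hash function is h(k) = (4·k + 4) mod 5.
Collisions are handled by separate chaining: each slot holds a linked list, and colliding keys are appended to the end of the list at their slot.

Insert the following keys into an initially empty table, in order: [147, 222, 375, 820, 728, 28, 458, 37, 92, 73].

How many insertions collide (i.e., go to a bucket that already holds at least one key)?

Insert 147: h=2, bucket 2 empty -> new chain.
Insert 222: h=2, bucket 2 nonempty -> append to chain.
Insert 375: h=4, bucket 4 empty -> new chain.
Insert 820: h=4, bucket 4 nonempty -> append to chain.
Insert 728: h=1, bucket 1 empty -> new chain.
Insert 28: h=1, bucket 1 nonempty -> append to chain.
Insert 458: h=1, bucket 1 nonempty -> append to chain.
Insert 37: h=2, bucket 2 nonempty -> append to chain.
Insert 92: h=2, bucket 2 nonempty -> append to chain.
Insert 73: h=1, bucket 1 nonempty -> append to chain.
Final buckets:
0: .
1: 728 -> 28 -> 458 -> 73
2: 147 -> 222 -> 37 -> 92
3: .
4: 375 -> 820

7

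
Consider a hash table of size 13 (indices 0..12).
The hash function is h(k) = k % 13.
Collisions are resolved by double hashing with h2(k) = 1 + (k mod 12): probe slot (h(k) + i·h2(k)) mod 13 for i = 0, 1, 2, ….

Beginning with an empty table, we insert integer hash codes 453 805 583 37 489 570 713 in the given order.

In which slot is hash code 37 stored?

0

453: h=11 => slot 11
805: h=12 => slot 12
583: h=11, h2=8, probe 11,6 => slot 6
37: h=11, h2=2, probe 11,0 => slot 0
489: h=8 => slot 8
570: h=11, h2=7, probe 11,5 => slot 5
713: h=11, h2=6, probe 11,4 => slot 4
Table: [37, _, _, _, 713, 570, 583, _, 489, _, _, 453, 805]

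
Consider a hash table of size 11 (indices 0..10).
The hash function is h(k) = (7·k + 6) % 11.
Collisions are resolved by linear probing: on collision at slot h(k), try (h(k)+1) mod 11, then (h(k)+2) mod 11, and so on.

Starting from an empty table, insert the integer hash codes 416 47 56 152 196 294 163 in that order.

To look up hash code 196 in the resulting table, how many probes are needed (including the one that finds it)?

416 hashes to 3; slot 3 is free → place at 3.
47 hashes to 5; slot 5 is free → place at 5.
56 hashes to 2; slot 2 is free → place at 2.
152 hashes to 3; 3 taken → place at 4.
196 hashes to 3; 3,4,5 taken → place at 6.
294 hashes to 7; slot 7 is free → place at 7.
163 hashes to 3; 3,4,5,6,7 taken → place at 8.
Table: [∅, ∅, 56, 416, 152, 47, 196, 294, 163, ∅, ∅]
Lookup 196: h=3, probe 3,4,5,6 → found at 6.

4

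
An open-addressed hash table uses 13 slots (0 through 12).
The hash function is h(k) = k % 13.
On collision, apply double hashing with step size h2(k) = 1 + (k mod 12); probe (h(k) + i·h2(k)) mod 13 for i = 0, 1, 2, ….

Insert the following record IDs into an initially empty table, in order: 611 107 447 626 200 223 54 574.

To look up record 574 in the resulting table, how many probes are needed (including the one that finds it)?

611: h=0 → slot 0
107: h=3 → slot 3
447: h=5 → slot 5
626: h=2 → slot 2
200: h=5, h2=9, probe 5,1 → slot 1
223: h=2, h2=8, probe 2,10 → slot 10
54: h=2, h2=7, probe 2,9 → slot 9
574: h=2, h2=11, probe 2,0,11 → slot 11
Table: [611, 200, 626, 107, ∅, 447, ∅, ∅, ∅, 54, 223, 574, ∅]
Lookup 574: h=2, h2=11, probe 2,0,11 → found at 11.

3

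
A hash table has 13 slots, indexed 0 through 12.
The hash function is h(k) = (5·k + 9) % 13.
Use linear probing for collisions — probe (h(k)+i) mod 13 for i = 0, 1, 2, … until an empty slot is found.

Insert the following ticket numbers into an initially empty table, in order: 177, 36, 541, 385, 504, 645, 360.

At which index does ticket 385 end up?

177 hashes to 10; slot 10 is free → place at 10.
36 hashes to 7; slot 7 is free → place at 7.
541 hashes to 10; 10 taken → place at 11.
385 hashes to 10; 10,11 taken → place at 12.
504 hashes to 7; 7 taken → place at 8.
645 hashes to 10; 10,11,12 taken → place at 0.
360 hashes to 2; slot 2 is free → place at 2.
Table: [645, ., 360, ., ., ., ., 36, 504, ., 177, 541, 385]

12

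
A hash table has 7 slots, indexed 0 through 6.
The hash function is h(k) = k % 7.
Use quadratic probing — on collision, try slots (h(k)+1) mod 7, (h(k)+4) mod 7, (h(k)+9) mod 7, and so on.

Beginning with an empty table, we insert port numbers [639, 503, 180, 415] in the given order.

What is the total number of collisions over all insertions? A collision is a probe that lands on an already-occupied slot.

1

639 hashes to 2; slot 2 is free -> place at 2.
503 hashes to 6; slot 6 is free -> place at 6.
180 hashes to 5; slot 5 is free -> place at 5.
415 hashes to 2; 2 taken -> place at 3.
Table: [_, _, 639, 415, _, 180, 503]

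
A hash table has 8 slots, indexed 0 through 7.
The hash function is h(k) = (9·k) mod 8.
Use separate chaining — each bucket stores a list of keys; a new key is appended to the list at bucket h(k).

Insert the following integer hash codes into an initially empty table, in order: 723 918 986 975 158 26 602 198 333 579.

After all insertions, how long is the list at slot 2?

723 → bucket 3
918 → bucket 6
986 → bucket 2
975 → bucket 7
158 → bucket 6 (collision)
26 → bucket 2 (collision)
602 → bucket 2 (collision)
198 → bucket 6 (collision)
333 → bucket 5
579 → bucket 3 (collision)
Final buckets:
0: _
1: _
2: 986 -> 26 -> 602
3: 723 -> 579
4: _
5: 333
6: 918 -> 158 -> 198
7: 975

3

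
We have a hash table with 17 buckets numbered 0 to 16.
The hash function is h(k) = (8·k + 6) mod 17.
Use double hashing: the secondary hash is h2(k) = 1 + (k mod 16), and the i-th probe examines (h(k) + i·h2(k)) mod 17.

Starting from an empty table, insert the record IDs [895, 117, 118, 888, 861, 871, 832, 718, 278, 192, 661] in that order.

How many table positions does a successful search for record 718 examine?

895: h=9 => slot 9
117: h=7 => slot 7
118: h=15 => slot 15
888: h=4 => slot 4
861: h=9, h2=14, probe 9,6 => slot 6
871: h=4, h2=8, probe 4,12 => slot 12
832: h=15, h2=1, probe 15,16 => slot 16
718: h=4, h2=15, probe 4,2 => slot 2
278: h=3 => slot 3
192: h=12, h2=1, probe 12,13 => slot 13
661: h=7, h2=6, probe 7,13,2,8 => slot 8
Table: [∅, ∅, 718, 278, 888, ∅, 861, 117, 661, 895, ∅, ∅, 871, 192, ∅, 118, 832]
Lookup 718: h=4, h2=15, probe 4,2 → found at 2.

2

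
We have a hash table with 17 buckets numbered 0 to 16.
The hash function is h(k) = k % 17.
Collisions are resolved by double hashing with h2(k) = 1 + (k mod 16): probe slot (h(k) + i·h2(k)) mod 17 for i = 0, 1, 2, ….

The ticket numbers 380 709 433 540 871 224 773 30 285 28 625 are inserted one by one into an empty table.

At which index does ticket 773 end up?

14

380 hashes to 6; slot 6 is free -> place at 6.
709 hashes to 12; slot 12 is free -> place at 12.
433 hashes to 8; slot 8 is free -> place at 8.
540 hashes to 13; slot 13 is free -> place at 13.
871 hashes to 4; slot 4 is free -> place at 4.
224 hashes to 3; slot 3 is free -> place at 3.
773 hashes to 8, h2=6; 8 taken -> place at 14.
30 hashes to 13, h2=15; 13 taken -> place at 11.
285 hashes to 13, h2=14; 13 taken -> place at 10.
28 hashes to 11, h2=13; 11 taken -> place at 7.
625 hashes to 13, h2=2; 13 taken -> place at 15.
Table: [∅, ∅, ∅, 224, 871, ∅, 380, 28, 433, ∅, 285, 30, 709, 540, 773, 625, ∅]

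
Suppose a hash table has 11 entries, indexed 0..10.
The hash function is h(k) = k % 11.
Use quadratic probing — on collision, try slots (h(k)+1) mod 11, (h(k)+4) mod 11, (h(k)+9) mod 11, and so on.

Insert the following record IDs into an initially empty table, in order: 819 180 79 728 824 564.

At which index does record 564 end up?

7

819: h=5 -> slot 5
180: h=4 -> slot 4
79: h=2 -> slot 2
728: h=2, probe 2,3 -> slot 3
824: h=10 -> slot 10
564: h=3, probe 3,4,7 -> slot 7
Table: [∅, ∅, 79, 728, 180, 819, ∅, 564, ∅, ∅, 824]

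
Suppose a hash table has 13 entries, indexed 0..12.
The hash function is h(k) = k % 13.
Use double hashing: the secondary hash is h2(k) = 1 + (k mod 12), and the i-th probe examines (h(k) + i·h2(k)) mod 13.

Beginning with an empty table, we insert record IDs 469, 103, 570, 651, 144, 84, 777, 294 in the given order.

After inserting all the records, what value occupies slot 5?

469 hashes to 1; slot 1 is free → place at 1.
103 hashes to 12; slot 12 is free → place at 12.
570 hashes to 11; slot 11 is free → place at 11.
651 hashes to 1, h2=4; 1 taken → place at 5.
144 hashes to 1, h2=1; 1 taken → place at 2.
84 hashes to 6; slot 6 is free → place at 6.
777 hashes to 10; slot 10 is free → place at 10.
294 hashes to 8; slot 8 is free → place at 8.
Table: [_, 469, 144, _, _, 651, 84, _, 294, _, 777, 570, 103]

651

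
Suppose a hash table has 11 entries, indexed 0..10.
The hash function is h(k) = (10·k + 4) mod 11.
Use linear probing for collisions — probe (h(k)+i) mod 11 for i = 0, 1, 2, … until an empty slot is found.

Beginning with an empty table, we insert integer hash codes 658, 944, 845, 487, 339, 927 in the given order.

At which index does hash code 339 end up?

9

Insert 658: h=6, slot 6 empty -> index 6.
Insert 944: h=6, slot 6 occupied -> index 7.
Insert 845: h=6, slots 6,7 occupied -> index 8.
Insert 487: h=1, slot 1 empty -> index 1.
Insert 339: h=6, slots 6,7,8 occupied -> index 9.
Insert 927: h=1, slot 1 occupied -> index 2.
Table: [_, 487, 927, _, _, _, 658, 944, 845, 339, _]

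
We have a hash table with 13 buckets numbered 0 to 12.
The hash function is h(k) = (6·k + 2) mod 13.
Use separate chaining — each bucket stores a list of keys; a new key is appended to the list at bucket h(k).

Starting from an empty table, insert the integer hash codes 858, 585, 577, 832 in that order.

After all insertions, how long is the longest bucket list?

Insert 858: h=2, bucket 2 empty -> new chain.
Insert 585: h=2, bucket 2 nonempty -> append to chain.
Insert 577: h=6, bucket 6 empty -> new chain.
Insert 832: h=2, bucket 2 nonempty -> append to chain.
Final buckets:
0: _
1: _
2: 858 -> 585 -> 832
3: _
4: _
5: _
6: 577
7: _
8: _
9: _
10: _
11: _
12: _

3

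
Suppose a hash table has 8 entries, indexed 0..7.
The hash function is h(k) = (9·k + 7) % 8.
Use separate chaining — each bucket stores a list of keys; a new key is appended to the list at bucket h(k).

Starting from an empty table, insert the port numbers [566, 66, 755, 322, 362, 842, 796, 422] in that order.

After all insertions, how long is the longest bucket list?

4

Insert 566: h=5, bucket 5 empty -> new chain.
Insert 66: h=1, bucket 1 empty -> new chain.
Insert 755: h=2, bucket 2 empty -> new chain.
Insert 322: h=1, bucket 1 nonempty -> append to chain.
Insert 362: h=1, bucket 1 nonempty -> append to chain.
Insert 842: h=1, bucket 1 nonempty -> append to chain.
Insert 796: h=3, bucket 3 empty -> new chain.
Insert 422: h=5, bucket 5 nonempty -> append to chain.
Final buckets:
0: -
1: 66 -> 322 -> 362 -> 842
2: 755
3: 796
4: -
5: 566 -> 422
6: -
7: -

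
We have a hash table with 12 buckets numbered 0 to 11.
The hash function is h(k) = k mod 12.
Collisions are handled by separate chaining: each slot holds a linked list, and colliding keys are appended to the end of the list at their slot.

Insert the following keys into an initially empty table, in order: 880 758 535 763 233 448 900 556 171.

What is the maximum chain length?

880 → bucket 4
758 → bucket 2
535 → bucket 7
763 → bucket 7 (collision)
233 → bucket 5
448 → bucket 4 (collision)
900 → bucket 0
556 → bucket 4 (collision)
171 → bucket 3
Final buckets:
0: 900
1: —
2: 758
3: 171
4: 880 -> 448 -> 556
5: 233
6: —
7: 535 -> 763
8: —
9: —
10: —
11: —

3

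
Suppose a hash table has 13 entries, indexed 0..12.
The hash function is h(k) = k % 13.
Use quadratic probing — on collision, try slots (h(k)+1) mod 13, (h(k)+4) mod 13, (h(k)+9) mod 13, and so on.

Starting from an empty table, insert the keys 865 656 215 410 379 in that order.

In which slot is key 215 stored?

865: h=7 → slot 7
656: h=6 → slot 6
215: h=7, probe 7,8 → slot 8
410: h=7, probe 7,8,11 → slot 11
379: h=2 → slot 2
Table: [-, -, 379, -, -, -, 656, 865, 215, -, -, 410, -]

8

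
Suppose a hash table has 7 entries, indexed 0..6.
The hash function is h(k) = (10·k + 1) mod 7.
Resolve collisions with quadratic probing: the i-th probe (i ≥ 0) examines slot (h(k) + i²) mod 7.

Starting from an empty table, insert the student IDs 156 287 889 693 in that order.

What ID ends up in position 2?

156: h=0 -> slot 0
287: h=1 -> slot 1
889: h=1, probe 1,2 -> slot 2
693: h=1, probe 1,2,5 -> slot 5
Table: [156, 287, 889, ., ., 693, .]

889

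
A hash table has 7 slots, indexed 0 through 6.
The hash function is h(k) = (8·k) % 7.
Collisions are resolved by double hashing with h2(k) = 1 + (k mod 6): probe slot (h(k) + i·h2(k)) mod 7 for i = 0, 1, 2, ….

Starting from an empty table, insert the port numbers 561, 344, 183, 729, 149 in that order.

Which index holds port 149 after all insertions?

0

561 hashes to 1; slot 1 is free => place at 1.
344 hashes to 1, h2=3; 1 taken => place at 4.
183 hashes to 1, h2=4; 1 taken => place at 5.
729 hashes to 1, h2=4; 1,5 taken => place at 2.
149 hashes to 2, h2=6; 2,1 taken => place at 0.
Table: [149, 561, 729, ., 344, 183, .]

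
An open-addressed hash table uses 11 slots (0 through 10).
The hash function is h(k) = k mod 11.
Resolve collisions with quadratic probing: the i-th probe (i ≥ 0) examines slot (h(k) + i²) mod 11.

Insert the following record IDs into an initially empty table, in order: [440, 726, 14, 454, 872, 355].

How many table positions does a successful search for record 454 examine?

2

440: h=0 -> slot 0
726: h=0, probe 0,1 -> slot 1
14: h=3 -> slot 3
454: h=3, probe 3,4 -> slot 4
872: h=3, probe 3,4,7 -> slot 7
355: h=3, probe 3,4,7,1,8 -> slot 8
Table: [440, 726, -, 14, 454, -, -, 872, 355, -, -]
Lookup 454: h=3, probe 3,4 → found at 4.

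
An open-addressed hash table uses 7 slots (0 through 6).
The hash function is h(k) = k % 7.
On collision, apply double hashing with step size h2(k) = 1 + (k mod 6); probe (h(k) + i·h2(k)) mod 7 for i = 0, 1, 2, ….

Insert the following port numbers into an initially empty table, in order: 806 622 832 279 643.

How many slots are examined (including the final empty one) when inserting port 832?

806 hashes to 1; slot 1 is free => place at 1.
622 hashes to 6; slot 6 is free => place at 6.
832 hashes to 6, h2=5; 6 taken => place at 4.
279 hashes to 6, h2=4; 6 taken => place at 3.
643 hashes to 6, h2=2; 6,1,3 taken => place at 5.
Table: [—, 806, —, 279, 832, 643, 622]

2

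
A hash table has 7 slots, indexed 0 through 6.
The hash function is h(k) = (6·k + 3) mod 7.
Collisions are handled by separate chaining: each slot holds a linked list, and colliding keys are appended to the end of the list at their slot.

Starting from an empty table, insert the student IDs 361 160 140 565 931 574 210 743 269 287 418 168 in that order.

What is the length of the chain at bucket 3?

Insert 361: h=6, bucket 6 empty -> new chain.
Insert 160: h=4, bucket 4 empty -> new chain.
Insert 140: h=3, bucket 3 empty -> new chain.
Insert 565: h=5, bucket 5 empty -> new chain.
Insert 931: h=3, bucket 3 nonempty -> append to chain.
Insert 574: h=3, bucket 3 nonempty -> append to chain.
Insert 210: h=3, bucket 3 nonempty -> append to chain.
Insert 743: h=2, bucket 2 empty -> new chain.
Insert 269: h=0, bucket 0 empty -> new chain.
Insert 287: h=3, bucket 3 nonempty -> append to chain.
Insert 418: h=5, bucket 5 nonempty -> append to chain.
Insert 168: h=3, bucket 3 nonempty -> append to chain.
Final buckets:
0: 269
1: .
2: 743
3: 140 -> 931 -> 574 -> 210 -> 287 -> 168
4: 160
5: 565 -> 418
6: 361

6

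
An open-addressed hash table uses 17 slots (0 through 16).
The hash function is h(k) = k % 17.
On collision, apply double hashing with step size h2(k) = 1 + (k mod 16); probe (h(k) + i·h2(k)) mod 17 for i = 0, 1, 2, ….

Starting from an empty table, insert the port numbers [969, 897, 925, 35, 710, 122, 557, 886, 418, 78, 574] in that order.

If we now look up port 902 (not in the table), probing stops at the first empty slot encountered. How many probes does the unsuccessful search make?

969 hashes to 0; slot 0 is free → place at 0.
897 hashes to 13; slot 13 is free → place at 13.
925 hashes to 7; slot 7 is free → place at 7.
35 hashes to 1; slot 1 is free → place at 1.
710 hashes to 13, h2=7; 13 taken → place at 3.
122 hashes to 3, h2=11; 3 taken → place at 14.
557 hashes to 13, h2=14; 13 taken → place at 10.
886 hashes to 2; slot 2 is free → place at 2.
418 hashes to 10, h2=3; 10,13 taken → place at 16.
78 hashes to 10, h2=15; 10 taken → place at 8.
574 hashes to 13, h2=15; 13 taken → place at 11.
Table: [969, 35, 886, 710, —, —, —, 925, 78, —, 557, 574, —, 897, 122, —, 418]
Lookup 902: h=1, h2=7, probe 1,8,15 → slot 15 empty, not found.

3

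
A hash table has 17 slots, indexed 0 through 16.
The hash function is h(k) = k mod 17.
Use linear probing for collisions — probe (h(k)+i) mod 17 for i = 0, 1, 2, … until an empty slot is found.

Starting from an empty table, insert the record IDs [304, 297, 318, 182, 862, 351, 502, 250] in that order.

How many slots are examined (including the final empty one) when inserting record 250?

5

304 hashes to 15; slot 15 is free => place at 15.
297 hashes to 8; slot 8 is free => place at 8.
318 hashes to 12; slot 12 is free => place at 12.
182 hashes to 12; 12 taken => place at 13.
862 hashes to 12; 12,13 taken => place at 14.
351 hashes to 11; slot 11 is free => place at 11.
502 hashes to 9; slot 9 is free => place at 9.
250 hashes to 12; 12,13,14,15 taken => place at 16.
Table: [., ., ., ., ., ., ., ., 297, 502, ., 351, 318, 182, 862, 304, 250]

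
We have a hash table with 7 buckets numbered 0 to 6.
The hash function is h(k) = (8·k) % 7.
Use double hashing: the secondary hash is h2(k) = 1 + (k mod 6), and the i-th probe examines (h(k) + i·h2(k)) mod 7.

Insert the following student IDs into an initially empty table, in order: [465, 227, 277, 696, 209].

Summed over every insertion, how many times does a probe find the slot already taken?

465: h=3 → slot 3
227: h=3, h2=6, probe 3,2 → slot 2
277: h=4 → slot 4
696: h=3, h2=1, probe 3,4,5 → slot 5
209: h=6 → slot 6
Table: [-, -, 227, 465, 277, 696, 209]

3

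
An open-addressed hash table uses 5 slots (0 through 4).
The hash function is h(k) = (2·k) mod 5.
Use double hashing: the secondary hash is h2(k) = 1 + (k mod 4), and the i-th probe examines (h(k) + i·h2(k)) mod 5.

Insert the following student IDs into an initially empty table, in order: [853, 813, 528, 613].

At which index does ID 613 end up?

0

853 hashes to 1; slot 1 is free → place at 1.
813 hashes to 1, h2=2; 1 taken → place at 3.
528 hashes to 1, h2=1; 1 taken → place at 2.
613 hashes to 1, h2=2; 1,3 taken → place at 0.
Table: [613, 853, 528, 813, —]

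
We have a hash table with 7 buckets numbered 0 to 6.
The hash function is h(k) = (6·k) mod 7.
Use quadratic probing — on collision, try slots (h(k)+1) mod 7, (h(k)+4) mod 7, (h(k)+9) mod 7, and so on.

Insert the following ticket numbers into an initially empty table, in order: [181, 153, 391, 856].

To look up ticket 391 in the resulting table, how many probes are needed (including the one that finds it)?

181 hashes to 1; slot 1 is free → place at 1.
153 hashes to 1; 1 taken → place at 2.
391 hashes to 1; 1,2 taken → place at 5.
856 hashes to 5; 5 taken → place at 6.
Table: [_, 181, 153, _, _, 391, 856]
Lookup 391: h=1, probe 1,2,5 → found at 5.

3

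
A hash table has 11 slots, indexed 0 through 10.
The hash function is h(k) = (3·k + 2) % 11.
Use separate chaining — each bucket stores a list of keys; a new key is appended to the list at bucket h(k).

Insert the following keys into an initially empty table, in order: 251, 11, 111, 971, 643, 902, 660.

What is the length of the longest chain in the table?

3

251 → bucket 7
11 → bucket 2
111 → bucket 5
971 → bucket 0
643 → bucket 6
902 → bucket 2 (collision)
660 → bucket 2 (collision)
Final buckets:
0: 971
1: .
2: 11 -> 902 -> 660
3: .
4: .
5: 111
6: 643
7: 251
8: .
9: .
10: .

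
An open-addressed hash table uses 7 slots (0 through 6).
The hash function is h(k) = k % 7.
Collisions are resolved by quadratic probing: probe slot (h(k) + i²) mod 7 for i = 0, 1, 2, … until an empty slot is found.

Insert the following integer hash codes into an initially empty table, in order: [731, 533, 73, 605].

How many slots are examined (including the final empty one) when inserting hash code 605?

731: h=3 => slot 3
533: h=1 => slot 1
73: h=3, probe 3,4 => slot 4
605: h=3, probe 3,4,0 => slot 0
Table: [605, 533, ., 731, 73, ., .]

3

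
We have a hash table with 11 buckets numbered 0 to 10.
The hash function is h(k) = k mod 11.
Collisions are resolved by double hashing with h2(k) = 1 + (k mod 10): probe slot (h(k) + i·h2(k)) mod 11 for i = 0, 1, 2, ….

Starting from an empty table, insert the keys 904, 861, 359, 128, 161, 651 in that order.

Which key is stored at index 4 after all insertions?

651

904 hashes to 2; slot 2 is free -> place at 2.
861 hashes to 3; slot 3 is free -> place at 3.
359 hashes to 7; slot 7 is free -> place at 7.
128 hashes to 7, h2=9; 7 taken -> place at 5.
161 hashes to 7, h2=2; 7 taken -> place at 9.
651 hashes to 2, h2=2; 2 taken -> place at 4.
Table: [-, -, 904, 861, 651, 128, -, 359, -, 161, -]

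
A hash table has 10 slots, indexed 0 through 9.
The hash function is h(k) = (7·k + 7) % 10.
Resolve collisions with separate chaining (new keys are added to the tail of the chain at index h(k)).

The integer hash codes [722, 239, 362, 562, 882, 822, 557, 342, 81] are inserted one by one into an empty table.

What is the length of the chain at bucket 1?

722 -> bucket 1
239 -> bucket 0
362 -> bucket 1 (collision)
562 -> bucket 1 (collision)
882 -> bucket 1 (collision)
822 -> bucket 1 (collision)
557 -> bucket 6
342 -> bucket 1 (collision)
81 -> bucket 4
Final buckets:
0: 239
1: 722 -> 362 -> 562 -> 882 -> 822 -> 342
2: -
3: -
4: 81
5: -
6: 557
7: -
8: -
9: -

6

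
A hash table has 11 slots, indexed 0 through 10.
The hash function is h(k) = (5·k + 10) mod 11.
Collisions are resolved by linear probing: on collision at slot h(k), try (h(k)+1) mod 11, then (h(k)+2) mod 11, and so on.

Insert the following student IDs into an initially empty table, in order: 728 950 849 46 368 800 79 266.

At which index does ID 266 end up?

3

728 hashes to 9; slot 9 is free → place at 9.
950 hashes to 8; slot 8 is free → place at 8.
849 hashes to 9; 9 taken → place at 10.
46 hashes to 9; 9,10 taken → place at 0.
368 hashes to 2; slot 2 is free → place at 2.
800 hashes to 6; slot 6 is free → place at 6.
79 hashes to 9; 9,10,0 taken → place at 1.
266 hashes to 9; 9,10,0,1,2 taken → place at 3.
Table: [46, 79, 368, 266, ., ., 800, ., 950, 728, 849]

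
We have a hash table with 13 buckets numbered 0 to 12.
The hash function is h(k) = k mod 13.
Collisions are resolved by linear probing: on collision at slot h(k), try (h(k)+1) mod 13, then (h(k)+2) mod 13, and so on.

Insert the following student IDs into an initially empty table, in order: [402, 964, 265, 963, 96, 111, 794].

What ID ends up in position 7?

Insert 402: h=12, slot 12 empty -> index 12.
Insert 964: h=2, slot 2 empty -> index 2.
Insert 265: h=5, slot 5 empty -> index 5.
Insert 963: h=1, slot 1 empty -> index 1.
Insert 96: h=5, slot 5 occupied -> index 6.
Insert 111: h=7, slot 7 empty -> index 7.
Insert 794: h=1, slots 1,2 occupied -> index 3.
Table: [∅, 963, 964, 794, ∅, 265, 96, 111, ∅, ∅, ∅, ∅, 402]

111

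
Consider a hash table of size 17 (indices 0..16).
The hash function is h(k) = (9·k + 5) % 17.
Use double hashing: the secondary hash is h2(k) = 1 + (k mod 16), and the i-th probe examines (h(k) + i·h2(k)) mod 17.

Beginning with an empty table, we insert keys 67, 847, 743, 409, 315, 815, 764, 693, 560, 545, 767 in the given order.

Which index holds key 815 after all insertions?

10

67: h=13 -> slot 13
847: h=12 -> slot 12
743: h=11 -> slot 11
409: h=14 -> slot 14
315: h=1 -> slot 1
815: h=13, h2=16, probe 13,12,11,10 -> slot 10
764: h=13, h2=13, probe 13,9 -> slot 9
693: h=3 -> slot 3
560: h=13, h2=1, probe 13,14,15 -> slot 15
545: h=14, h2=2, probe 14,16 -> slot 16
767: h=6 -> slot 6
Table: [-, 315, -, 693, -, -, 767, -, -, 764, 815, 743, 847, 67, 409, 560, 545]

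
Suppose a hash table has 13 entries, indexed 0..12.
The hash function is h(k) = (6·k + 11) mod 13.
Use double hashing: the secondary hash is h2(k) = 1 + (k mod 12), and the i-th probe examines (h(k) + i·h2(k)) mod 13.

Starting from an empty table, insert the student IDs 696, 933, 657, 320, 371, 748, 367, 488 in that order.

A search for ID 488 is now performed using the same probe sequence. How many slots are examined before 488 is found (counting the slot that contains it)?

696 hashes to 1; slot 1 is free => place at 1.
933 hashes to 6; slot 6 is free => place at 6.
657 hashes to 1, h2=10; 1 taken => place at 11.
320 hashes to 7; slot 7 is free => place at 7.
371 hashes to 1, h2=12; 1 taken => place at 0.
748 hashes to 1, h2=5; 1,6,11 taken => place at 3.
367 hashes to 3, h2=8; 3,11,6,1 taken => place at 9.
488 hashes to 1, h2=9; 1 taken => place at 10.
Table: [371, 696, ∅, 748, ∅, ∅, 933, 320, ∅, 367, 488, 657, ∅]
Lookup 488: h=1, h2=9, probe 1,10 → found at 10.

2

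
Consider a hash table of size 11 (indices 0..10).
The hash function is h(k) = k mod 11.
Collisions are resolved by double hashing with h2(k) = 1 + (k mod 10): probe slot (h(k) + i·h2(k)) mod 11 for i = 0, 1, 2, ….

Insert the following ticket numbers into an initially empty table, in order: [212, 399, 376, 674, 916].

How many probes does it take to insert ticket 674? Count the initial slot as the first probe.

2

212 hashes to 3; slot 3 is free → place at 3.
399 hashes to 3, h2=10; 3 taken → place at 2.
376 hashes to 2, h2=7; 2 taken → place at 9.
674 hashes to 3, h2=5; 3 taken → place at 8.
916 hashes to 3, h2=7; 3 taken → place at 10.
Table: [-, -, 399, 212, -, -, -, -, 674, 376, 916]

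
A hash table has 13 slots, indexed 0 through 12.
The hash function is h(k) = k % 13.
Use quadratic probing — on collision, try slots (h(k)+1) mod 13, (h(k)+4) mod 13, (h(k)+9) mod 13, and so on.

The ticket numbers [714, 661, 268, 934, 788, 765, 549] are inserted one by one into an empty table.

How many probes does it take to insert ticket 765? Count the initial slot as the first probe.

4

714 hashes to 12; slot 12 is free => place at 12.
661 hashes to 11; slot 11 is free => place at 11.
268 hashes to 8; slot 8 is free => place at 8.
934 hashes to 11; 11,12 taken => place at 2.
788 hashes to 8; 8 taken => place at 9.
765 hashes to 11; 11,12,2 taken => place at 7.
549 hashes to 3; slot 3 is free => place at 3.
Table: [-, -, 934, 549, -, -, -, 765, 268, 788, -, 661, 714]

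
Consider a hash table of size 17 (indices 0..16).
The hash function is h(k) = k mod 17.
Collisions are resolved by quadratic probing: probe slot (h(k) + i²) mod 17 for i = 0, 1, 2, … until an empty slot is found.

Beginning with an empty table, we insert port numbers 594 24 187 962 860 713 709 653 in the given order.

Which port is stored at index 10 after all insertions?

594 hashes to 16; slot 16 is free → place at 16.
24 hashes to 7; slot 7 is free → place at 7.
187 hashes to 0; slot 0 is free → place at 0.
962 hashes to 10; slot 10 is free → place at 10.
860 hashes to 10; 10 taken → place at 11.
713 hashes to 16; 16,0 taken → place at 3.
709 hashes to 12; slot 12 is free → place at 12.
653 hashes to 7; 7 taken → place at 8.
Table: [187, -, -, 713, -, -, -, 24, 653, -, 962, 860, 709, -, -, -, 594]

962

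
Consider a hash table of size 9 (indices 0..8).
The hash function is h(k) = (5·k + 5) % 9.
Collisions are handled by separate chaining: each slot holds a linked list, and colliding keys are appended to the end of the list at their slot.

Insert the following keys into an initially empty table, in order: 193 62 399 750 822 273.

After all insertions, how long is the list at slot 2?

Insert 193: h=7, bucket 7 empty -> new chain.
Insert 62: h=0, bucket 0 empty -> new chain.
Insert 399: h=2, bucket 2 empty -> new chain.
Insert 750: h=2, bucket 2 nonempty -> append to chain.
Insert 822: h=2, bucket 2 nonempty -> append to chain.
Insert 273: h=2, bucket 2 nonempty -> append to chain.
Final buckets:
0: 62
1: _
2: 399 -> 750 -> 822 -> 273
3: _
4: _
5: _
6: _
7: 193
8: _

4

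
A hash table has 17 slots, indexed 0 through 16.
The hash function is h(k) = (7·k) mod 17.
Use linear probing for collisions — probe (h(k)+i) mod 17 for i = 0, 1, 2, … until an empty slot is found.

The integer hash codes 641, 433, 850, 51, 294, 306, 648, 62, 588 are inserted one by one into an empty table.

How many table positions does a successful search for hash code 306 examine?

641: h=16 -> slot 16
433: h=5 -> slot 5
850: h=0 -> slot 0
51: h=0, probe 0,1 -> slot 1
294: h=1, probe 1,2 -> slot 2
306: h=0, probe 0,1,2,3 -> slot 3
648: h=14 -> slot 14
62: h=9 -> slot 9
588: h=2, probe 2,3,4 -> slot 4
Table: [850, 51, 294, 306, 588, 433, _, _, _, 62, _, _, _, _, 648, _, 641]
Lookup 306: h=0, probe 0,1,2,3 → found at 3.

4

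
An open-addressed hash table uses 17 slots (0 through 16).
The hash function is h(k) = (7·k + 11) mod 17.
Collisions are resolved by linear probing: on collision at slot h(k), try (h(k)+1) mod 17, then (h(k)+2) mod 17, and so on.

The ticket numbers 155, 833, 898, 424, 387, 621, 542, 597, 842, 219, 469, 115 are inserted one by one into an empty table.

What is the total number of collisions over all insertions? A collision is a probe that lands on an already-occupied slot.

Insert 155: h=8, slot 8 empty -> index 8.
Insert 833: h=11, slot 11 empty -> index 11.
Insert 898: h=7, slot 7 empty -> index 7.
Insert 424: h=4, slot 4 empty -> index 4.
Insert 387: h=0, slot 0 empty -> index 0.
Insert 621: h=6, slot 6 empty -> index 6.
Insert 542: h=14, slot 14 empty -> index 14.
Insert 597: h=8, slot 8 occupied -> index 9.
Insert 842: h=6, slots 6,7,8,9 occupied -> index 10.
Insert 219: h=14, slot 14 occupied -> index 15.
Insert 469: h=13, slot 13 empty -> index 13.
Insert 115: h=0, slot 0 occupied -> index 1.
Table: [387, 115, -, -, 424, -, 621, 898, 155, 597, 842, 833, -, 469, 542, 219, -]

7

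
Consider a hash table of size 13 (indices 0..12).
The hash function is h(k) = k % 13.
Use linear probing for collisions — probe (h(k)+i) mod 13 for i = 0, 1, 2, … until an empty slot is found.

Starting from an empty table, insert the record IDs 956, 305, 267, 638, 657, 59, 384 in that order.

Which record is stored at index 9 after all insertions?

657

Insert 956: h=7, slot 7 empty → index 7.
Insert 305: h=6, slot 6 empty → index 6.
Insert 267: h=7, slot 7 occupied → index 8.
Insert 638: h=1, slot 1 empty → index 1.
Insert 657: h=7, slots 7,8 occupied → index 9.
Insert 59: h=7, slots 7,8,9 occupied → index 10.
Insert 384: h=7, slots 7,8,9,10 occupied → index 11.
Table: [_, 638, _, _, _, _, 305, 956, 267, 657, 59, 384, _]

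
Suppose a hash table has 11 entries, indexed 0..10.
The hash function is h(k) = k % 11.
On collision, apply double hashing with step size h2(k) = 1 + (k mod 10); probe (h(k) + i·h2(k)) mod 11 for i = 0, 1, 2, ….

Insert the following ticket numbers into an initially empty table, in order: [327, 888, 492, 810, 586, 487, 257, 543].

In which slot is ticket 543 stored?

1

327 hashes to 8; slot 8 is free => place at 8.
888 hashes to 8, h2=9; 8 taken => place at 6.
492 hashes to 8, h2=3; 8 taken => place at 0.
810 hashes to 7; slot 7 is free => place at 7.
586 hashes to 3; slot 3 is free => place at 3.
487 hashes to 3, h2=8; 3,0,8 taken => place at 5.
257 hashes to 4; slot 4 is free => place at 4.
543 hashes to 4, h2=4; 4,8 taken => place at 1.
Table: [492, 543, -, 586, 257, 487, 888, 810, 327, -, -]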